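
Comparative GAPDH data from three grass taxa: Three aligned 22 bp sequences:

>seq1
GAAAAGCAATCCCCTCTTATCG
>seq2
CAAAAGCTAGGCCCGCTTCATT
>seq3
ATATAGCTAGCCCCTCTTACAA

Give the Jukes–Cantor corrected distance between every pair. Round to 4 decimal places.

d(seq1,seq2) = 0.5913, d(seq1,seq3) = 0.4975, d(seq2,seq3) = 0.5913

seq1–seq2: 9/22 sites differ → p ≈ 0.409091, d = −0.75 ln(1 − 0.545455) = 0.591344 ≈ 0.5913.
seq1–seq3: 8/22 sites differ → p ≈ 0.363636, d = −0.75 ln(1 − 0.484848) = 0.497470 ≈ 0.4975.
seq2–seq3: 9/22 sites differ → p ≈ 0.409091, d = −0.75 ln(1 − 0.545455) = 0.591344 ≈ 0.5913.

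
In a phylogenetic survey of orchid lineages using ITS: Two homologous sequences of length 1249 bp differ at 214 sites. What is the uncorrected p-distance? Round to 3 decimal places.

p = 214/1249 = 0.171337… ≈ 0.171 (to 3 d.p.).

0.171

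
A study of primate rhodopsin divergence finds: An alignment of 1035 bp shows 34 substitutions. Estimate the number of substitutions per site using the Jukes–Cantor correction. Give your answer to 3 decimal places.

p = 34/1035 ≈ 0.03285.
d = −(3/4) ln(1 − 4p/3) = −0.75 ln(1 − 0.0438) = −0.75 ln(0.9562)
  = −0.75 × (-0.044788) = 0.033591 substitutions/site.

0.034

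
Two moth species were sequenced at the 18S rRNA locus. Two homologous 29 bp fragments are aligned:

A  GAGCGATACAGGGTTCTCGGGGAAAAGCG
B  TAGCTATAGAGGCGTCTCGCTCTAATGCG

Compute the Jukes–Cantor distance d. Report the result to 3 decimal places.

0.462

The sequences differ at 10 of 29 sites (1, 5, 9, 13, 14, 20, 21, 22, 23, 26), so p = 10/29 ≈ 0.344828.
d = −(3/4) ln(1 − 4p/3) = −0.75 ln(1 − 0.459771) = −0.75 ln(0.540229)
  = −0.75 × (-0.615762) = 0.461822 substitutions/site.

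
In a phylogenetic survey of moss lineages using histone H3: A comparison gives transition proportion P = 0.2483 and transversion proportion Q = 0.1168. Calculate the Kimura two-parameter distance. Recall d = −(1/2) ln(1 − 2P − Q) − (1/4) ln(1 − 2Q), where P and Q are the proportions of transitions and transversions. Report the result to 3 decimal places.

Under the Kimura two-parameter model, d = −½ ln(1 − 2P − Q) − ¼ ln(1 − 2Q).
1 − 2P − Q = 0.3866, giving −½ ln(0.3866) = 0.475182.
1 − 2Q = 0.7664, giving −¼ ln(0.7664) = 0.066513.
d = 0.475182 + 0.066513 = 0.541695.

0.542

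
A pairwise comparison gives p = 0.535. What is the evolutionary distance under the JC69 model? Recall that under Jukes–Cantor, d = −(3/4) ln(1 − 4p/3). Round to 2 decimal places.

d = −(3/4) ln(1 − 4p/3) = −0.75 ln(1 − 0.713333) = −0.75 ln(0.286667)
  = −0.75 × (-1.249434) = 0.937076 substitutions/site.

0.94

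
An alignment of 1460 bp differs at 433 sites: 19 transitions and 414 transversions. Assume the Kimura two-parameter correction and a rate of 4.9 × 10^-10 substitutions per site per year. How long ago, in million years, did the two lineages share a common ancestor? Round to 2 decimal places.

P = 19/1460 ≈ 0.013014 and Q = 414/1460 ≈ 0.283562.
Under the Kimura two-parameter model, d = −½ ln(1 − 2P − Q) − ¼ ln(1 − 2Q).
1 − 2P − Q = 0.69041, giving −½ ln(0.69041) = 0.185235.
1 − 2Q = 0.432876, giving −¼ ln(0.432876) = 0.209326.
d = 0.185235 + 0.209326 = 0.394561.
Under a molecular clock d = 2μt, so t = d/(2μ) = 0.394561 / (2 × 4.9 × 10^-10) = 402.61 million years.

402.61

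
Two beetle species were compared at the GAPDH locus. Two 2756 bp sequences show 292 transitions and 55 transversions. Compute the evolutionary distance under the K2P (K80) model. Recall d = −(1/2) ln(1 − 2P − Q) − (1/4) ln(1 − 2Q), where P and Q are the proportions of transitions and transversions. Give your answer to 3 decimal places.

P = 292/2756 ≈ 0.105951 and Q = 55/2756 ≈ 0.019956.
Under the Kimura two-parameter model, d = −½ ln(1 − 2P − Q) − ¼ ln(1 − 2Q).
1 − 2P − Q = 0.768142, giving −½ ln(0.768142) = 0.131890.
1 − 2Q = 0.960088, giving −¼ ln(0.960088) = 0.010183.
d = 0.131890 + 0.010183 = 0.142073.

0.142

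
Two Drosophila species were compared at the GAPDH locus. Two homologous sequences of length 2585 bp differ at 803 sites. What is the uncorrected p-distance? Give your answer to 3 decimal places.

p = 803/2585 = 0.310638… ≈ 0.311 (to 3 d.p.).

0.311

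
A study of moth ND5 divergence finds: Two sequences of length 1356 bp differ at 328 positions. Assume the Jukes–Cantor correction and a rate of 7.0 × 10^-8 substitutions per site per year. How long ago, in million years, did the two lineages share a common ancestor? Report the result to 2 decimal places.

p = 328/1356 ≈ 0.241888.
d = −(3/4) ln(1 − 4p/3) = −0.75 ln(1 − 0.322517) = −0.75 ln(0.677483)
  = −0.75 × (-0.389371) = 0.292028 substitutions/site.
Under a molecular clock d = 2μt, so t = d/(2μ) = 0.292028 / (2 × 7.0 × 10^-8) = 2.09 million years.

2.09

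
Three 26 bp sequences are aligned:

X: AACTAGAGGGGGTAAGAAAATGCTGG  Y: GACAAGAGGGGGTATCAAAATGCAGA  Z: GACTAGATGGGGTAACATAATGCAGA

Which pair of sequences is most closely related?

Y and Z

X–Y: 6/26 differ, p = 0.231, d = 0.276.
X–Z: 6/26 differ, p = 0.231, d = 0.276.
Y–Z: 4/26 differ, p = 0.154, d = 0.172.
The smallest distance is between Y and Z.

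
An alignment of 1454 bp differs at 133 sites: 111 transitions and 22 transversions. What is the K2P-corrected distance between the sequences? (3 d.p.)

0.100

P = 111/1454 ≈ 0.076341 and Q = 22/1454 ≈ 0.015131.
Under the Kimura two-parameter model, d = −½ ln(1 − 2P − Q) − ¼ ln(1 − 2Q).
1 − 2P − Q = 0.832187, giving −½ ln(0.832187) = 0.091849.
1 − 2Q = 0.969738, giving −¼ ln(0.969738) = 0.007682.
d = 0.091849 + 0.007682 = 0.099531.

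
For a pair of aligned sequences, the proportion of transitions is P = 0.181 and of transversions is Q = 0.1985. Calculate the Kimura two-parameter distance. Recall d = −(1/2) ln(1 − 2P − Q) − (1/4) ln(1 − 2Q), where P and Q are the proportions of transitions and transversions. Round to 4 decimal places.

Under the Kimura two-parameter model, d = −½ ln(1 − 2P − Q) − ¼ ln(1 − 2Q).
1 − 2P − Q = 0.4395, giving −½ ln(0.4395) = 0.411059.
1 − 2Q = 0.603, giving −¼ ln(0.603) = 0.126460.
d = 0.411059 + 0.126460 = 0.537519.

0.5375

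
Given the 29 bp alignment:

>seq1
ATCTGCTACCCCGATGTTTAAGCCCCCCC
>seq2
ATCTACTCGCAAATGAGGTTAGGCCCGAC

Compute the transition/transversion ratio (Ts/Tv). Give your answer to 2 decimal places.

Transitions are A↔G and C↔T; transversions are all other mismatches.
Transitions: 3. Transversions: 12.
R = 3/12 = 0.25.

0.25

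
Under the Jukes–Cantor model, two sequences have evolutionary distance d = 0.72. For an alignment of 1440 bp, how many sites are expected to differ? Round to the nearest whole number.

Invert JC69: p = (3/4)(1 − e^(−4d/3)) = 0.75 × (1 − e^(-0.96)) = 0.75 × (1 − 0.382893) = 0.462830.
Expected differing sites = pL ≈ 0.462830 × 1440 = 666.4752 ≈ 666.

666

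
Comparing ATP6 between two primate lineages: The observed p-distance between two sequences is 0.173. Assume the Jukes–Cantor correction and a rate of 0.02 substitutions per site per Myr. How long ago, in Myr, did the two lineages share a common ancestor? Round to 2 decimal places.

4.92

d = −(3/4) ln(1 − 4p/3) = −0.75 ln(1 − 0.230667) = −0.75 ln(0.769333)
  = −0.75 × (-0.262231) = 0.196673 substitutions/site.
Under a molecular clock d = 2μt, so t = d/(2μ) = 0.196673 / (2 × 0.02) = 4.92 Myr.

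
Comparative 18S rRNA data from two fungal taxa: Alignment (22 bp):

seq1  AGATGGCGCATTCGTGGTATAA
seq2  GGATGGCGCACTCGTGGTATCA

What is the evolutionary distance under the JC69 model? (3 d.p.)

0.151

The sequences differ at 3 of 22 sites (1, 11, 21), so p = 3/22 ≈ 0.136364.
d = −(3/4) ln(1 − 4p/3) = −0.75 ln(1 − 0.181819) = −0.75 ln(0.818181)
  = −0.75 × (-0.200672) = 0.150504 substitutions/site.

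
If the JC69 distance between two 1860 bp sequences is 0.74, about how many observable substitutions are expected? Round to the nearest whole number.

Invert JC69: p = (3/4)(1 − e^(−4d/3)) = 0.75 × (1 − e^(-0.986667)) = 0.75 × (1 − 0.372817) = 0.470387.
Expected differing sites = pL ≈ 0.470387 × 1860 = 874.91982 ≈ 875.

875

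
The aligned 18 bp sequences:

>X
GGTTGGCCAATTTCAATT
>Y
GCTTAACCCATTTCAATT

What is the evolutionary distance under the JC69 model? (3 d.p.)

The sequences differ at 4 of 18 sites (2, 5, 6, 9), so p = 4/18 ≈ 0.222222.
d = −(3/4) ln(1 − 4p/3) = −0.75 ln(1 − 0.296296) = −0.75 ln(0.703704)
  = −0.75 × (-0.351397) = 0.263548 substitutions/site.

0.264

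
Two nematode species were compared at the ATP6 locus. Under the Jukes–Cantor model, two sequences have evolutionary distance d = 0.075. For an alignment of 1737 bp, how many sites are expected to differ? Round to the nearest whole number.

124

Invert JC69: p = (3/4)(1 − e^(−4d/3)) = 0.75 × (1 − e^(-0.1)) = 0.75 × (1 − 0.904837) = 0.071372.
Expected differing sites = pL ≈ 0.071372 × 1737 = 123.973164 ≈ 124.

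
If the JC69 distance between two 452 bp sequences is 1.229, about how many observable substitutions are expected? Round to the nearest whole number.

Invert JC69: p = (3/4)(1 − e^(−4d/3)) = 0.75 × (1 − e^(-1.638667)) = 0.75 × (1 − 0.194239) = 0.604321.
Expected differing sites = pL ≈ 0.604321 × 452 = 273.153092 ≈ 273.

273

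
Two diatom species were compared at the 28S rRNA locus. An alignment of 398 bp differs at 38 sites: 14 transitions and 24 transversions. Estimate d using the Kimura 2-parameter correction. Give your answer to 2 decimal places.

0.10

P = 14/398 ≈ 0.035176 and Q = 24/398 ≈ 0.060302.
Under the Kimura two-parameter model, d = −½ ln(1 − 2P − Q) − ¼ ln(1 − 2Q).
1 − 2P − Q = 0.869346, giving −½ ln(0.869346) = 0.070007.
1 − 2Q = 0.879396, giving −¼ ln(0.879396) = 0.032130.
d = 0.070007 + 0.032130 = 0.102137.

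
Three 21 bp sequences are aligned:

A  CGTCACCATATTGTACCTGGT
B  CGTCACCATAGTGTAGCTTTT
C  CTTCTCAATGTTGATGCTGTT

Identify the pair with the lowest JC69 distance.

A–B: 4/21 differ, p = 0.190, d = 0.220.
A–C: 8/21 differ, p = 0.381, d = 0.532.
B–C: 8/21 differ, p = 0.381, d = 0.532.
The smallest distance is between A and B.

A and B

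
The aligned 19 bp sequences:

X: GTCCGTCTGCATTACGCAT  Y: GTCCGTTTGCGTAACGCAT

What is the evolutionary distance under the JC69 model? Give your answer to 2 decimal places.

0.18

The sequences differ at 3 of 19 sites (7, 11, 13), so p = 3/19 ≈ 0.157895.
d = −(3/4) ln(1 − 4p/3) = −0.75 ln(1 − 0.210527) = −0.75 ln(0.789473)
  = −0.75 × (-0.236390) = 0.177293 substitutions/site.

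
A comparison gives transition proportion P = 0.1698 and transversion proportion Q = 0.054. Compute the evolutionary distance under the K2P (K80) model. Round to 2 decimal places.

0.28

Under the Kimura two-parameter model, d = −½ ln(1 − 2P − Q) − ¼ ln(1 − 2Q).
1 − 2P − Q = 0.6064, giving −½ ln(0.6064) = 0.250108.
1 − 2Q = 0.892, giving −¼ ln(0.892) = 0.028572.
d = 0.250108 + 0.028572 = 0.278680.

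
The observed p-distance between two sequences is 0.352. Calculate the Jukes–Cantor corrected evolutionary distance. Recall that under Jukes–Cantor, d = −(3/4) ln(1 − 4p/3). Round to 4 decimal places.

d = −(3/4) ln(1 − 4p/3) = −0.75 ln(1 − 0.469333) = −0.75 ln(0.530667)
  = −0.75 × (-0.633621) = 0.475216 substitutions/site.

0.4752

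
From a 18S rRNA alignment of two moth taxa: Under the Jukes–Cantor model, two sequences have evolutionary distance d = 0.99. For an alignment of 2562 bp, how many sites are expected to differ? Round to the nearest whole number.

Invert JC69: p = (3/4)(1 − e^(−4d/3)) = 0.75 × (1 − e^(-1.32)) = 0.75 × (1 − 0.267135) = 0.549649.
Expected differing sites = pL ≈ 0.549649 × 2562 = 1408.200738 ≈ 1408.

1408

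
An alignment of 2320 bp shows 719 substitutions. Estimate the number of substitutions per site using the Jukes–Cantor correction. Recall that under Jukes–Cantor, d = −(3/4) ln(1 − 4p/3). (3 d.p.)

0.400

p = 719/2320 ≈ 0.309914.
d = −(3/4) ln(1 − 4p/3) = −0.75 ln(1 − 0.413219) = −0.75 ln(0.586781)
  = −0.75 × (-0.533104) = 0.399828 substitutions/site.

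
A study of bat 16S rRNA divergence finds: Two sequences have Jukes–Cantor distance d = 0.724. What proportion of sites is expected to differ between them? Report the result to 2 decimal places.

p = (3/4)(1 − e^(−4d/3)) = 0.75 × (1 − e^(-0.965333)) = 0.75 × (1 − 0.380856) = 0.464358.

0.46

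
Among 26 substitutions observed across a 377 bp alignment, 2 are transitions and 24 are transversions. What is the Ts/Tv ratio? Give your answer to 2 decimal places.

R = 2/24 = 0.083333… ≈ 0.08 (to 2 d.p.).

0.08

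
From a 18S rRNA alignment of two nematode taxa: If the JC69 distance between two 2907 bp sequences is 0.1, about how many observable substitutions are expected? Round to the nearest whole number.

Invert JC69: p = (3/4)(1 − e^(−4d/3)) = 0.75 × (1 − e^(-0.133333)) = 0.75 × (1 − 0.875174) = 0.093620.
Expected differing sites = pL ≈ 0.093620 × 2907 = 272.15334 ≈ 272.

272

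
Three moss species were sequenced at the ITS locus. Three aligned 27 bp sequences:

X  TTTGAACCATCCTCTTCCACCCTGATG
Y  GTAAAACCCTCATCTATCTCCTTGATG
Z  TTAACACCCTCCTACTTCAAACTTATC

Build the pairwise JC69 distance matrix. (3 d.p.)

d(X,Y) = 0.441, d(X,Z) = 0.588, d(Y,Z) = 0.673

X–Y: 9/27 sites differ → p ≈ 0.333333, d = −0.75 ln(1 − 0.444444) = 0.440839 ≈ 0.441.
X–Z: 11/27 sites differ → p ≈ 0.407407, d = −0.75 ln(1 − 0.543209) = 0.587647 ≈ 0.588.
Y–Z: 12/27 sites differ → p ≈ 0.444444, d = −0.75 ln(1 − 0.592592) = 0.673455 ≈ 0.673.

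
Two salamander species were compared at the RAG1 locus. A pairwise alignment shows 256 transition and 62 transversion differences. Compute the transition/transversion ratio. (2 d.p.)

4.13

R = 256/62 = 4.129032… ≈ 4.13 (to 2 d.p.).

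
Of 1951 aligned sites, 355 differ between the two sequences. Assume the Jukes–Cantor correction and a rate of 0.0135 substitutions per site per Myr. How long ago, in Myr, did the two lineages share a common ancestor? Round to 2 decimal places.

7.72

p = 355/1951 ≈ 0.181958.
d = −(3/4) ln(1 − 4p/3) = −0.75 ln(1 − 0.242611) = −0.75 ln(0.757389)
  = −0.75 × (-0.277878) = 0.208409 substitutions/site.
Under a molecular clock d = 2μt, so t = d/(2μ) = 0.208409 / (2 × 0.0135) = 7.72 Myr.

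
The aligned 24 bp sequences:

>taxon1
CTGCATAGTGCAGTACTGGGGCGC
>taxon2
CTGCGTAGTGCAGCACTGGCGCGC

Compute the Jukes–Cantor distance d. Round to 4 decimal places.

0.1367

The sequences differ at 3 of 24 sites (5, 14, 20), so p = 3/24 = 0.125.
d = −(3/4) ln(1 − 4p/3) = −0.75 ln(1 − 0.166667) = −0.75 ln(0.833333)
  = −0.75 × (-0.182322) = 0.136742 substitutions/site.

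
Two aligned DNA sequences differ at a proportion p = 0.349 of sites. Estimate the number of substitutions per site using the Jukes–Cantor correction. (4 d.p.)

d = −(3/4) ln(1 − 4p/3) = −0.75 ln(1 − 0.465333) = −0.75 ln(0.534667)
  = −0.75 × (-0.626111) = 0.469583 substitutions/site.

0.4696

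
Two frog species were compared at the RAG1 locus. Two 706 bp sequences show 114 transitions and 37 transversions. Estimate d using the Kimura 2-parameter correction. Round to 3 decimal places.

0.263

P = 114/706 ≈ 0.161473 and Q = 37/706 ≈ 0.052408.
Under the Kimura two-parameter model, d = −½ ln(1 − 2P − Q) − ¼ ln(1 − 2Q).
1 − 2P − Q = 0.624646, giving −½ ln(0.624646) = 0.235285.
1 − 2Q = 0.895184, giving −¼ ln(0.895184) = 0.027681.
d = 0.235285 + 0.027681 = 0.262966.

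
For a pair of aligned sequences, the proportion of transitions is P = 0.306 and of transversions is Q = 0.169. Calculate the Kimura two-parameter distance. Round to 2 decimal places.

Under the Kimura two-parameter model, d = −½ ln(1 − 2P − Q) − ¼ ln(1 − 2Q).
1 − 2P − Q = 0.219, giving −½ ln(0.219) = 0.759342.
1 − 2Q = 0.662, giving −¼ ln(0.662) = 0.103122.
d = 0.759342 + 0.103122 = 0.862464.

0.86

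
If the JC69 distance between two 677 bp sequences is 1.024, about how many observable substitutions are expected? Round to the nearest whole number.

378

Invert JC69: p = (3/4)(1 − e^(−4d/3)) = 0.75 × (1 − e^(-1.365333)) = 0.75 × (1 − 0.255296) = 0.558528.
Expected differing sites = pL ≈ 0.558528 × 677 = 378.123456 ≈ 378.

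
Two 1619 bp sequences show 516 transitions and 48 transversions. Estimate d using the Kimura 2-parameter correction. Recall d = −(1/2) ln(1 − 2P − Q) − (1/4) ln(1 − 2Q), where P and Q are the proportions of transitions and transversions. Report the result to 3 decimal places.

P = 516/1619 ≈ 0.318715 and Q = 48/1619 ≈ 0.029648.
Under the Kimura two-parameter model, d = −½ ln(1 − 2P − Q) − ¼ ln(1 − 2Q).
1 − 2P − Q = 0.332922, giving −½ ln(0.332922) = 0.549924.
1 − 2Q = 0.940704, giving −¼ ln(0.940704) = 0.015282.
d = 0.549924 + 0.015282 = 0.565206.

0.565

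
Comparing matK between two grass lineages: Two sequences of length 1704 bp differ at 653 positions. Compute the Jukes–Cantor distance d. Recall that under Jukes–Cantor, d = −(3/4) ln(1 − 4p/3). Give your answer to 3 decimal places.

p = 653/1704 ≈ 0.383216.
d = −(3/4) ln(1 − 4p/3) = −0.75 ln(1 − 0.510955) = −0.75 ln(0.489045)
  = −0.75 × (-0.715301) = 0.536476 substitutions/site.

0.536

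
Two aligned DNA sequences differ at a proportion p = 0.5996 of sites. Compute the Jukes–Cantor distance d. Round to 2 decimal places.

1.21

d = −(3/4) ln(1 − 4p/3) = −0.75 ln(1 − 0.799467) = −0.75 ln(0.200533)
  = −0.75 × (-1.606776) = 1.205082 substitutions/site.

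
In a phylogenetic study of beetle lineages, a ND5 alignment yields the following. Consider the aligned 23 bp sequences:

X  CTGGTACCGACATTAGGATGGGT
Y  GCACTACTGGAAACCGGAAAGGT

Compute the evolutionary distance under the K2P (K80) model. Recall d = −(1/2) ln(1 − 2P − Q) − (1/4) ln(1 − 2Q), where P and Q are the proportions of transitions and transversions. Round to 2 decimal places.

Of 23 sites, 6 differences are transitions and 6 are transversions, so P = 6/23 ≈ 0.26087 and Q = 6/23 ≈ 0.26087.
Under the Kimura two-parameter model, d = −½ ln(1 − 2P − Q) − ¼ ln(1 − 2Q).
1 − 2P − Q = 0.21739, giving −½ ln(0.21739) = 0.763031.
1 − 2Q = 0.47826, giving −¼ ln(0.47826) = 0.184400.
d = 0.763031 + 0.184400 = 0.947431.

0.95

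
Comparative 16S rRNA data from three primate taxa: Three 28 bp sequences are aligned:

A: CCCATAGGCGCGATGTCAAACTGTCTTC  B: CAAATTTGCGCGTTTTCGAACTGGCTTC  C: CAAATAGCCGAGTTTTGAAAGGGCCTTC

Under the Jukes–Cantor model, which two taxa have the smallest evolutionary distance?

A–B: 8/28 differ, p = 0.286, d = 0.360.
A–C: 10/28 differ, p = 0.357, d = 0.485.
B–C: 9/28 differ, p = 0.321, d = 0.420.
The smallest distance is between A and B.

A and B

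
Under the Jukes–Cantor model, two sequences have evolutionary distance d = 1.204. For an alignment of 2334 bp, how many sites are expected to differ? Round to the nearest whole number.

Invert JC69: p = (3/4)(1 − e^(−4d/3)) = 0.75 × (1 − e^(-1.605333)) = 0.75 × (1 − 0.200823) = 0.599383.
Expected differing sites = pL ≈ 0.599383 × 2334 = 1398.959922 ≈ 1399.

1399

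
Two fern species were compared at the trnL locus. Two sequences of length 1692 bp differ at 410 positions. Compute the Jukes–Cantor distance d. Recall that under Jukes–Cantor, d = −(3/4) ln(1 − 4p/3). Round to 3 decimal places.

p = 410/1692 ≈ 0.242317.
d = −(3/4) ln(1 − 4p/3) = −0.75 ln(1 − 0.323089) = −0.75 ln(0.676911)
  = −0.75 × (-0.390215) = 0.292661 substitutions/site.

0.293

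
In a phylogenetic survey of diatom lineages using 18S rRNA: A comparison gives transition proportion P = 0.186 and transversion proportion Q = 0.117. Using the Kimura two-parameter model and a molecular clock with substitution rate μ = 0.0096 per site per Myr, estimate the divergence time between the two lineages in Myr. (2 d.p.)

20.96

Under the Kimura two-parameter model, d = −½ ln(1 − 2P − Q) − ¼ ln(1 − 2Q).
1 − 2P − Q = 0.511, giving −½ ln(0.511) = 0.335693.
1 − 2Q = 0.766, giving −¼ ln(0.766) = 0.066643.
d = 0.335693 + 0.066643 = 0.402336.
Under a molecular clock d = 2μt, so t = d/(2μ) = 0.402336 / (2 × 0.0096) = 20.96 Myr.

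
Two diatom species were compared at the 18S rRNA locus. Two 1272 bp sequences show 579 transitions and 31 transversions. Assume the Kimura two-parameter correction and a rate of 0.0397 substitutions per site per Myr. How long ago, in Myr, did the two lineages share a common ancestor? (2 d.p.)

17.35

P = 579/1272 ≈ 0.455189 and Q = 31/1272 ≈ 0.024371.
Under the Kimura two-parameter model, d = −½ ln(1 − 2P − Q) − ¼ ln(1 − 2Q).
1 − 2P − Q = 0.065251, giving −½ ln(0.065251) = 1.364757.
1 − 2Q = 0.951258, giving −¼ ln(0.951258) = 0.012492.
d = 1.364757 + 0.012492 = 1.377249.
Under a molecular clock d = 2μt, so t = d/(2μ) = 1.377249 / (2 × 0.0397) = 17.35 Myr.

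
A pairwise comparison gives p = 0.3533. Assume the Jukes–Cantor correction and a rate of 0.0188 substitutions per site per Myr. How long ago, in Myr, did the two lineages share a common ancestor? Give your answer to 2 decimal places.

d = −(3/4) ln(1 − 4p/3) = −0.75 ln(1 − 0.471067) = −0.75 ln(0.528933)
  = −0.75 × (-0.636894) = 0.477671 substitutions/site.
Under a molecular clock d = 2μt, so t = d/(2μ) = 0.477671 / (2 × 0.0188) = 12.70 Myr.

12.70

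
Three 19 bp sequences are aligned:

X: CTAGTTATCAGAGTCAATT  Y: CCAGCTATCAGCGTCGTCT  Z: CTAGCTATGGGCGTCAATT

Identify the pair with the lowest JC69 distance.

X–Y: 6/19 differ, p = 0.316, d = 0.410.
X–Z: 4/19 differ, p = 0.211, d = 0.247.
Y–Z: 6/19 differ, p = 0.316, d = 0.410.
The smallest distance is between X and Z.

X and Z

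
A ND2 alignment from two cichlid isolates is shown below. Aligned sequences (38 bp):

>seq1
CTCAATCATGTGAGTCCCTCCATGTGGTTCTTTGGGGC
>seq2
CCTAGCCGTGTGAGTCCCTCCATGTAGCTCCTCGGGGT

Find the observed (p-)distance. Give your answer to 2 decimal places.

0.26

The sequences differ at 10 of 38 positions (sites 2, 3, 5, 6, 8, 26, 28, 31, 33, 38).
p = 10/38 = 0.263157… ≈ 0.26 (to 2 d.p.).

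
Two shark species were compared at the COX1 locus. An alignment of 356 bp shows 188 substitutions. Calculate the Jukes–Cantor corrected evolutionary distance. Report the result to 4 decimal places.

p = 188/356 ≈ 0.52809.
d = −(3/4) ln(1 − 4p/3) = −0.75 ln(1 − 0.70412) = −0.75 ln(0.29588)
  = −0.75 × (-1.217801) = 0.913351 substitutions/site.

0.9134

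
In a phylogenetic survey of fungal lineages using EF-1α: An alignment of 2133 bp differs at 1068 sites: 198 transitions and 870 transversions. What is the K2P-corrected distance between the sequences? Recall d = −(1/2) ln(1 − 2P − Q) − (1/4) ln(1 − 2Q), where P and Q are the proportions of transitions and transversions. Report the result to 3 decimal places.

P = 198/2133 ≈ 0.092827 and Q = 870/2133 ≈ 0.407876.
Under the Kimura two-parameter model, d = −½ ln(1 − 2P − Q) − ¼ ln(1 − 2Q).
1 − 2P − Q = 0.40647, giving −½ ln(0.40647) = 0.450123.
1 − 2Q = 0.184248, giving −¼ ln(0.184248) = 0.422868.
d = 0.450123 + 0.422868 = 0.872991.

0.873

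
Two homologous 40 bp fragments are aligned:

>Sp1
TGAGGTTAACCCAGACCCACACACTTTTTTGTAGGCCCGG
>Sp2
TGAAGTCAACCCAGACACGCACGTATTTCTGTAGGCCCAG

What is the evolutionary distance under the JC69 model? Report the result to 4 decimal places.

0.2675

The sequences differ at 9 of 40 sites (4, 7, 17, 19, 23, 24, 25, 29, 39), so p = 9/40 = 0.225.
d = −(3/4) ln(1 − 4p/3) = −0.75 ln(1 − 0.3) = −0.75 ln(0.7)
  = −0.75 × (-0.356675) = 0.267506 substitutions/site.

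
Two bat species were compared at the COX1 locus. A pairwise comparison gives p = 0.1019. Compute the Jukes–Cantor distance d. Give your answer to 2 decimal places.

d = −(3/4) ln(1 − 4p/3) = −0.75 ln(1 − 0.135867) = −0.75 ln(0.864133)
  = −0.75 × (-0.146029) = 0.109522 substitutions/site.

0.11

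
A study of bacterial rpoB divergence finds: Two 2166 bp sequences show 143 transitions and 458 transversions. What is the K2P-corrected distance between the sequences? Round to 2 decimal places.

P = 143/2166 ≈ 0.06602 and Q = 458/2166 ≈ 0.21145.
Under the Kimura two-parameter model, d = −½ ln(1 − 2P − Q) − ¼ ln(1 − 2Q).
1 − 2P − Q = 0.65651, giving −½ ln(0.65651) = 0.210409.
1 − 2Q = 0.5771, giving −¼ ln(0.5771) = 0.137435.
d = 0.210409 + 0.137435 = 0.347844.

0.35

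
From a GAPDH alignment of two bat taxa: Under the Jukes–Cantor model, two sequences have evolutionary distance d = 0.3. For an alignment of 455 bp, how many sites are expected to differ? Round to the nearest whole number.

113

Invert JC69: p = (3/4)(1 − e^(−4d/3)) = 0.75 × (1 − e^(-0.4)) = 0.75 × (1 − 0.670320) = 0.247260.
Expected differing sites = pL ≈ 0.247260 × 455 = 112.5033 ≈ 113.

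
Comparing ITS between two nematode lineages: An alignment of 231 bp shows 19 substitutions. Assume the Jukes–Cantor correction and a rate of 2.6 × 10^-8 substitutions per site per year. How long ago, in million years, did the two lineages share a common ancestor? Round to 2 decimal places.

p = 19/231 ≈ 0.082251.
d = −(3/4) ln(1 − 4p/3) = −0.75 ln(1 − 0.109668) = −0.75 ln(0.890332)
  = −0.75 × (-0.116161) = 0.087121 substitutions/site.
Under a molecular clock d = 2μt, so t = d/(2μ) = 0.087121 / (2 × 2.6 × 10^-8) = 1.68 million years.

1.68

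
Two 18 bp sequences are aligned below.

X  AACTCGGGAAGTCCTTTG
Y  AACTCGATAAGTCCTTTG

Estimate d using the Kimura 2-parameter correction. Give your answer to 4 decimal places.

Of 18 sites, 1 differences are transitions and 1 are transversions, so P = 1/18 ≈ 0.055556 and Q = 1/18 ≈ 0.055556.
Under the Kimura two-parameter model, d = −½ ln(1 − 2P − Q) − ¼ ln(1 − 2Q).
1 − 2P − Q = 0.833332, giving −½ ln(0.833332) = 0.091162.
1 − 2Q = 0.888888, giving −¼ ln(0.888888) = 0.029446.
d = 0.091162 + 0.029446 = 0.120608.

0.1206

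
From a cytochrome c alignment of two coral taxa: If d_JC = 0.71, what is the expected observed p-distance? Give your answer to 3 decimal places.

0.459

p = (3/4)(1 − e^(−4d/3)) = 0.75 × (1 − e^(-0.946667)) = 0.75 × (1 − 0.388032) = 0.458976.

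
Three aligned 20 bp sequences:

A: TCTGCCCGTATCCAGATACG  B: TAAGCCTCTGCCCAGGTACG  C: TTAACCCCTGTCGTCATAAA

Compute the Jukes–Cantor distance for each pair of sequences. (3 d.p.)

d(A,B) = 0.471, d(A,C) = 0.824, d(B,C) = 0.824

A–B: 7/20 sites differ → p = 0.35, d = −0.75 ln(1 − 0.466667) = 0.471457 ≈ 0.471.
A–C: 10/20 sites differ → p = 0.5, d = −0.75 ln(1 − 0.666667) = 0.823960 ≈ 0.824.
B–C: 10/20 sites differ → p = 0.5, d = −0.75 ln(1 − 0.666667) = 0.823960 ≈ 0.824.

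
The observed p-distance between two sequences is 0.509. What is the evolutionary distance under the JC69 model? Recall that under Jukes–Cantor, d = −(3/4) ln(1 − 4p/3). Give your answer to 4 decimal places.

0.8515

d = −(3/4) ln(1 − 4p/3) = −0.75 ln(1 − 0.678667) = −0.75 ln(0.321333)
  = −0.75 × (-1.135277) = 0.851458 substitutions/site.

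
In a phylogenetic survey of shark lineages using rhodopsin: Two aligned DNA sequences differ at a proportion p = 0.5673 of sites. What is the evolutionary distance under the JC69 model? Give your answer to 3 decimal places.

d = −(3/4) ln(1 − 4p/3) = −0.75 ln(1 − 0.7564) = −0.75 ln(0.2436)
  = −0.75 × (-1.412228) = 1.059171 substitutions/site.

1.059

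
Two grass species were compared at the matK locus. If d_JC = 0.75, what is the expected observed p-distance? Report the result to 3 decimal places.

0.474

p = (3/4)(1 − e^(−4d/3)) = 0.75 × (1 − e^(-1)) = 0.75 × (1 − 0.367879) = 0.474091.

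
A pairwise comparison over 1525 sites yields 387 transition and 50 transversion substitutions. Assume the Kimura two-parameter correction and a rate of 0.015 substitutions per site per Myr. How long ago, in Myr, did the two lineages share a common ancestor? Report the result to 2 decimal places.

13.52

P = 387/1525 ≈ 0.25377 and Q = 50/1525 ≈ 0.032787.
Under the Kimura two-parameter model, d = −½ ln(1 − 2P − Q) − ¼ ln(1 − 2Q).
1 − 2P − Q = 0.459673, giving −½ ln(0.459673) = 0.388620.
1 − 2Q = 0.934426, giving −¼ ln(0.934426) = 0.016956.
d = 0.388620 + 0.016956 = 0.405576.
Under a molecular clock d = 2μt, so t = d/(2μ) = 0.405576 / (2 × 0.015) = 13.52 Myr.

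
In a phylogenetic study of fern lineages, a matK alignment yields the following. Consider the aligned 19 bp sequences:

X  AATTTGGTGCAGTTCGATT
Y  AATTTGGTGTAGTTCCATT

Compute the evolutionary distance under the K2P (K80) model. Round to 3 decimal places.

Of 19 sites, 1 differences are transitions and 1 are transversions, so P = 1/19 ≈ 0.052632 and Q = 1/19 ≈ 0.052632.
Under the Kimura two-parameter model, d = −½ ln(1 − 2P − Q) − ¼ ln(1 − 2Q).
1 − 2P − Q = 0.842104, giving −½ ln(0.842104) = 0.085926.
1 − 2Q = 0.894736, giving −¼ ln(0.894736) = 0.027807.
d = 0.085926 + 0.027807 = 0.113733.

0.114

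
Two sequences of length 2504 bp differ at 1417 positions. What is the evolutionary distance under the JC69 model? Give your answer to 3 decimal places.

1.053

p = 1417/2504 ≈ 0.565895.
d = −(3/4) ln(1 − 4p/3) = −0.75 ln(1 − 0.754527) = −0.75 ln(0.245473)
  = −0.75 × (-1.404568) = 1.053426 substitutions/site.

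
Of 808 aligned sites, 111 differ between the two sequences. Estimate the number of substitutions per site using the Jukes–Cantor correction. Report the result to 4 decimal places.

p = 111/808 ≈ 0.137376.
d = −(3/4) ln(1 − 4p/3) = −0.75 ln(1 − 0.183168) = −0.75 ln(0.816832)
  = −0.75 × (-0.202322) = 0.151742 substitutions/site.

0.1517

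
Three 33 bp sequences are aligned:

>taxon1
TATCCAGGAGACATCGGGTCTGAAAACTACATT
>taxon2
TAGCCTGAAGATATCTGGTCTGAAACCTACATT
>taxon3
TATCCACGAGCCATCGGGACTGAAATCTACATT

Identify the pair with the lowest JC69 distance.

taxon1–taxon2: 6/33 differ, p = 0.182, d = 0.208.
taxon1–taxon3: 4/33 differ, p = 0.121, d = 0.132.
taxon2–taxon3: 9/33 differ, p = 0.273, d = 0.339.
The smallest distance is between taxon1 and taxon3.

taxon1 and taxon3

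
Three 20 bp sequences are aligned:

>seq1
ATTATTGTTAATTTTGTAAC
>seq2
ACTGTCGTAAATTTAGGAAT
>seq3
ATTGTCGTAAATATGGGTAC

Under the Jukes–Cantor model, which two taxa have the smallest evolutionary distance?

seq2 and seq3

seq1–seq2: 7/20 differ, p = 0.350, d = 0.471.
seq1–seq3: 7/20 differ, p = 0.350, d = 0.471.
seq2–seq3: 5/20 differ, p = 0.250, d = 0.304.
The smallest distance is between seq2 and seq3.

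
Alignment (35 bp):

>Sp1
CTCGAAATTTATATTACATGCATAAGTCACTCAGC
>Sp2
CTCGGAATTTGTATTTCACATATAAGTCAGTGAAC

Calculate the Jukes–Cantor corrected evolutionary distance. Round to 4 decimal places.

0.3149

The sequences differ at 9 of 35 sites (5, 11, 16, 19, 20, 21, 30, 32, 34), so p = 9/35 ≈ 0.257143.
d = −(3/4) ln(1 − 4p/3) = −0.75 ln(1 − 0.342857) = −0.75 ln(0.657143)
  = −0.75 × (-0.419854) = 0.314891 substitutions/site.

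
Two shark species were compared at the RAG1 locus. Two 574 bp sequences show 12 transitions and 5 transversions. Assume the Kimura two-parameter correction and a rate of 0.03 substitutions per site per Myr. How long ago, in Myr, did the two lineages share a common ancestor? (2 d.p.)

0.51

P = 12/574 ≈ 0.020906 and Q = 5/574 ≈ 0.008711.
Under the Kimura two-parameter model, d = −½ ln(1 − 2P − Q) − ¼ ln(1 − 2Q).
1 − 2P − Q = 0.949477, giving −½ ln(0.949477) = 0.025922.
1 − 2Q = 0.982578, giving −¼ ln(0.982578) = 0.004394.
d = 0.025922 + 0.004394 = 0.030316.
Under a molecular clock d = 2μt, so t = d/(2μ) = 0.030316 / (2 × 0.03) = 0.51 Myr.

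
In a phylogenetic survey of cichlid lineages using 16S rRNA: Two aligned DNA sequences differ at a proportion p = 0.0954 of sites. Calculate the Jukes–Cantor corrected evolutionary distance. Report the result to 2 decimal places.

0.10

d = −(3/4) ln(1 − 4p/3) = −0.75 ln(1 − 0.1272) = −0.75 ln(0.8728)
  = −0.75 × (-0.136049) = 0.102037 substitutions/site.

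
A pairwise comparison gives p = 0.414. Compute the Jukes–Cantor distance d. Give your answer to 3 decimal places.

d = −(3/4) ln(1 − 4p/3) = −0.75 ln(1 − 0.552) = −0.75 ln(0.448)
  = −0.75 × (-0.802962) = 0.602222 substitutions/site.

0.602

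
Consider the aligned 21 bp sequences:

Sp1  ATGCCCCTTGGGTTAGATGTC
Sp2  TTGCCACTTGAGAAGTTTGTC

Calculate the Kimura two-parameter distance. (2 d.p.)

Of 21 sites, 2 differences are transitions and 6 are transversions, so P = 2/21 ≈ 0.095238 and Q = 6/21 ≈ 0.285714.
Under the Kimura two-parameter model, d = −½ ln(1 − 2P − Q) − ¼ ln(1 − 2Q).
1 − 2P − Q = 0.52381, giving −½ ln(0.52381) = 0.323313.
1 − 2Q = 0.428572, giving −¼ ln(0.428572) = 0.211824.
d = 0.323313 + 0.211824 = 0.535137.

0.54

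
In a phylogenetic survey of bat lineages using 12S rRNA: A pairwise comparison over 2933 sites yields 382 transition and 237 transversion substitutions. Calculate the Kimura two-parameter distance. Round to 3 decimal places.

P = 382/2933 ≈ 0.130242 and Q = 237/2933 ≈ 0.080805.
Under the Kimura two-parameter model, d = −½ ln(1 − 2P − Q) − ¼ ln(1 − 2Q).
1 − 2P − Q = 0.658711, giving −½ ln(0.658711) = 0.208735.
1 − 2Q = 0.83839, giving −¼ ln(0.83839) = 0.044068.
d = 0.208735 + 0.044068 = 0.252803.

0.253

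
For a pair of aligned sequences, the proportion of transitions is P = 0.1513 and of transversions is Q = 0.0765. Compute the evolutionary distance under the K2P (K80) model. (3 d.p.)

0.280

Under the Kimura two-parameter model, d = −½ ln(1 − 2P − Q) − ¼ ln(1 − 2Q).
1 − 2P − Q = 0.6209, giving −½ ln(0.6209) = 0.238293.
1 − 2Q = 0.847, giving −¼ ln(0.847) = 0.041514.
d = 0.238293 + 0.041514 = 0.279807.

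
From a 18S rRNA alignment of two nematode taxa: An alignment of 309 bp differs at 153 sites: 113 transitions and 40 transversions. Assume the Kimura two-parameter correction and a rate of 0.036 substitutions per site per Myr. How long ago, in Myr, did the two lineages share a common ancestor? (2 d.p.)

14.74

P = 113/309 ≈ 0.365696 and Q = 40/309 ≈ 0.12945.
Under the Kimura two-parameter model, d = −½ ln(1 − 2P − Q) − ¼ ln(1 − 2Q).
1 − 2P − Q = 0.139158, giving −½ ln(0.139158) = 0.986073.
1 − 2Q = 0.7411, giving −¼ ln(0.7411) = 0.074905.
d = 0.986073 + 0.074905 = 1.060978.
Under a molecular clock d = 2μt, so t = d/(2μ) = 1.060978 / (2 × 0.036) = 14.74 Myr.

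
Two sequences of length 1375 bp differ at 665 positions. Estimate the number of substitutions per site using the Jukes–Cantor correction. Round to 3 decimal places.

0.776

p = 665/1375 ≈ 0.483636.
d = −(3/4) ln(1 − 4p/3) = −0.75 ln(1 − 0.644848) = −0.75 ln(0.355152)
  = −0.75 × (-1.035209) = 0.776407 substitutions/site.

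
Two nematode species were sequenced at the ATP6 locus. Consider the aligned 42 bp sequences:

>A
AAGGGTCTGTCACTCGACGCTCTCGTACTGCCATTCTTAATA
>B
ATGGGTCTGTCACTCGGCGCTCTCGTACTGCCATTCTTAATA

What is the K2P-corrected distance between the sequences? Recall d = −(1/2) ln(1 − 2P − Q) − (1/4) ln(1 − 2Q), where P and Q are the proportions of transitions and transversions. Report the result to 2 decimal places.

Of 42 sites, 1 differences are transitions and 1 are transversions, so P = 1/42 ≈ 0.02381 and Q = 1/42 ≈ 0.02381.
Under the Kimura two-parameter model, d = −½ ln(1 − 2P − Q) − ¼ ln(1 − 2Q).
1 − 2P − Q = 0.92857, giving −½ ln(0.92857) = 0.037055.
1 − 2Q = 0.95238, giving −¼ ln(0.95238) = 0.012198.
d = 0.037055 + 0.012198 = 0.049253.

0.05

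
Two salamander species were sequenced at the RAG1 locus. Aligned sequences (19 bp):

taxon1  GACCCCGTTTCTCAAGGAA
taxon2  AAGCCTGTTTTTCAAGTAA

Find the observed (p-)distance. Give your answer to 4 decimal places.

The sequences differ at 5 of 19 positions (sites 1, 3, 6, 11, 17).
p = 5/19 = 0.263157… ≈ 0.2632 (to 4 d.p.).

0.2632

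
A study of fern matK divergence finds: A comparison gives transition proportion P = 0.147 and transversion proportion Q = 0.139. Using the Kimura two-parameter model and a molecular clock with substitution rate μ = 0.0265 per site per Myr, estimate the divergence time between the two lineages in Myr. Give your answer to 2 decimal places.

6.89

Under the Kimura two-parameter model, d = −½ ln(1 − 2P − Q) − ¼ ln(1 − 2Q).
1 − 2P − Q = 0.567, giving −½ ln(0.567) = 0.283698.
1 − 2Q = 0.722, giving −¼ ln(0.722) = 0.081433.
d = 0.283698 + 0.081433 = 0.365131.
Under a molecular clock d = 2μt, so t = d/(2μ) = 0.365131 / (2 × 0.0265) = 6.89 Myr.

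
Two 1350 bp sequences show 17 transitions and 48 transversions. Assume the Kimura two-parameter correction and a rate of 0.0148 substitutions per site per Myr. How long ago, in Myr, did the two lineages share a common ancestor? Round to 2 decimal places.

P = 17/1350 ≈ 0.012593 and Q = 48/1350 ≈ 0.035556.
Under the Kimura two-parameter model, d = −½ ln(1 − 2P − Q) − ¼ ln(1 − 2Q).
1 − 2P − Q = 0.939258, giving −½ ln(0.939258) = 0.031333.
1 − 2Q = 0.928888, giving −¼ ln(0.928888) = 0.018442.
d = 0.031333 + 0.018442 = 0.049775.
Under a molecular clock d = 2μt, so t = d/(2μ) = 0.049775 / (2 × 0.0148) = 1.68 Myr.

1.68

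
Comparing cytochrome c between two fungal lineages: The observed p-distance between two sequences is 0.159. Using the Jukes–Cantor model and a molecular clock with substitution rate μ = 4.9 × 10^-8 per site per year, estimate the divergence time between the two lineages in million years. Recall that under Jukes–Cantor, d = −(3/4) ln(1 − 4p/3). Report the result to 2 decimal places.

1.82

d = −(3/4) ln(1 − 4p/3) = −0.75 ln(1 − 0.212) = −0.75 ln(0.788)
  = −0.75 × (-0.238257) = 0.178693 substitutions/site.
Under a molecular clock d = 2μt, so t = d/(2μ) = 0.178693 / (2 × 4.9 × 10^-8) = 1.82 million years.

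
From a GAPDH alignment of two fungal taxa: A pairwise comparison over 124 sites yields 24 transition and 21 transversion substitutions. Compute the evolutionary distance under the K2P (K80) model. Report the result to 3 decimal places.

0.510

P = 24/124 ≈ 0.193548 and Q = 21/124 ≈ 0.169355.
Under the Kimura two-parameter model, d = −½ ln(1 − 2P − Q) − ¼ ln(1 − 2Q).
1 − 2P − Q = 0.443549, giving −½ ln(0.443549) = 0.406473.
1 − 2Q = 0.66129, giving −¼ ln(0.66129) = 0.103391.
d = 0.406473 + 0.103391 = 0.509864.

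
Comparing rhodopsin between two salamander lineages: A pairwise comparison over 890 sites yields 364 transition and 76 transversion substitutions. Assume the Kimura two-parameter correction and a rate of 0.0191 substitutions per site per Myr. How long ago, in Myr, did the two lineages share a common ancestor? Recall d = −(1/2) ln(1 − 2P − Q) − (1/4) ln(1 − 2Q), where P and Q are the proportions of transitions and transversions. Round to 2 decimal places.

31.81

P = 364/890 ≈ 0.408989 and Q = 76/890 ≈ 0.085393.
Under the Kimura two-parameter model, d = −½ ln(1 − 2P − Q) − ¼ ln(1 − 2Q).
1 − 2P − Q = 0.096629, giving −½ ln(0.096629) = 1.168438.
1 − 2Q = 0.829214, giving −¼ ln(0.829214) = 0.046819.
d = 1.168438 + 0.046819 = 1.215257.
Under a molecular clock d = 2μt, so t = d/(2μ) = 1.215257 / (2 × 0.0191) = 31.81 Myr.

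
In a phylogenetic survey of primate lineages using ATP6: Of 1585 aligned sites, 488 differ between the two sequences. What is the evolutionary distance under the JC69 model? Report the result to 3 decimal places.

0.396

p = 488/1585 ≈ 0.307886.
d = −(3/4) ln(1 − 4p/3) = −0.75 ln(1 − 0.410515) = −0.75 ln(0.589485)
  = −0.75 × (-0.528506) = 0.396380 substitutions/site.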